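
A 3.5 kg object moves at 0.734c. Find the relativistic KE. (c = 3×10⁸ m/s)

γ = 1/√(1 - 0.734²) = 1.4724
γ - 1 = 0.4724
KE = (γ-1)mc² = 0.4724 × 3.5 × (3×10⁸)² = 1.488×10¹⁷ J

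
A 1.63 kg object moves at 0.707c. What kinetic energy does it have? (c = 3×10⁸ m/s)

γ = 1/√(1 - 0.707²) = 1.414
γ - 1 = 0.4140
KE = (γ-1)mc² = 0.4140 × 1.63 × (3×10⁸)² = 6.073×10¹⁶ J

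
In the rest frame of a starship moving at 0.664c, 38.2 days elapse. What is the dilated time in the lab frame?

Proper time Δt₀ = 38.2 days
γ = 1/√(1 - 0.664²) = 1.3374
Δt = γΔt₀ = 1.3374 × 38.2 = 51.09 days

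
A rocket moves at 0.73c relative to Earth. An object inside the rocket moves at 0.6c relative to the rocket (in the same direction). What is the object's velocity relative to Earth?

u = (u' + v)/(1 + u'v/c²)
Numerator: 0.6 + 0.73 = 1.33
Denominator: 1 + 0.438 = 1.438
u = 1.33/1.438 = 0.9249c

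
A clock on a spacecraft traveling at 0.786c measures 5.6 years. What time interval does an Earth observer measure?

Proper time Δt₀ = 5.6 years
γ = 1/√(1 - 0.786²) = 1.6175
Δt = γΔt₀ = 1.6175 × 5.6 = 9.058 years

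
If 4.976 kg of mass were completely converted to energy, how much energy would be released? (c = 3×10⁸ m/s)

Using E = mc²:
c² = (3×10⁸)² = 9×10¹⁶ m²/s²
E = 4.976 × 9×10¹⁶ = 4.478×10¹⁷ J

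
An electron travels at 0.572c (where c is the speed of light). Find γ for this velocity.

v/c = 0.572, so (v/c)² = 0.327184
1 - (v/c)² = 0.672816
γ = 1/√(0.672816) = 1.219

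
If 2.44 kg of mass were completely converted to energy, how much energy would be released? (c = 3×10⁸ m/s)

Using E = mc²:
c² = (3×10⁸)² = 9×10¹⁶ m²/s²
E = 2.44 × 9×10¹⁶ = 2.196×10¹⁷ J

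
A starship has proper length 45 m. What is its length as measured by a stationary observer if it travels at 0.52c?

Proper length L₀ = 45 m
γ = 1/√(1 - 0.52²) = 1.1707
L = L₀/γ = 45/1.1707 = 38.44 m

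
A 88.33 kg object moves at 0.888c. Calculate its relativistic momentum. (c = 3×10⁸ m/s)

γ = 1/√(1 - 0.888²) = 2.1747
v = 0.888 × 3×10⁸ = 2.664×10⁸ m/s
p = γmv = 2.1747 × 88.33 × 2.664×10⁸ = 5.117×10¹⁰ kg·m/s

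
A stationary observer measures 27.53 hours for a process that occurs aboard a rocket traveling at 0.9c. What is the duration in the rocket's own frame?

Dilated time Δt = 27.53 hours
γ = 1/√(1 - 0.9²) = 2.294
Δt₀ = Δt/γ = 27.53/2.294 = 12.00 hours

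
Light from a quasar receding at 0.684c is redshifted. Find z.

β = 0.684
(1+β)/(1-β) = 1.684/0.316 = 5.329
√(5.329) = 2.308
z = 2.308 - 1 = 1.308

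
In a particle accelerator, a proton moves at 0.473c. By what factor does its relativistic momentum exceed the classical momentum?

p_rel = γmv, p_class = mv
Ratio = γ = 1/√(1 - 0.473²)
= 1/√(0.776271) = 1.135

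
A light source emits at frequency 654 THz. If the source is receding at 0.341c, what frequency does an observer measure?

β = v/c = 0.341
(1-β)/(1+β) = 0.659/1.341 = 0.4914
Doppler factor = √(0.4914) = 0.7010
f_obs = 654 × 0.7010 = 458.5 THz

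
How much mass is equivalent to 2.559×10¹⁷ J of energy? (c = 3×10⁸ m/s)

From E = mc², we get m = E/c²
c² = (3×10⁸)² = 9×10¹⁶ m²/s²
m = 2.559×10¹⁷ / 9×10¹⁶ = 2.843 kg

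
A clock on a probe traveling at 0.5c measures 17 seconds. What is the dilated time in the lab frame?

Proper time Δt₀ = 17 seconds
γ = 1/√(1 - 0.5²) = 1.1547
Δt = γΔt₀ = 1.1547 × 17 = 19.63 seconds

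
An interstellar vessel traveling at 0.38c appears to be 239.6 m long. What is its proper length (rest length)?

Contracted length L = 239.6 m
γ = 1/√(1 - 0.38²) = 1.081
L₀ = γL = 1.081 × 239.6 = 259.0 m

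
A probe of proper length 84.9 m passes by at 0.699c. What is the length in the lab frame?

Proper length L₀ = 84.9 m
γ = 1/√(1 - 0.699²) = 1.3984
L = L₀/γ = 84.9/1.3984 = 60.71 m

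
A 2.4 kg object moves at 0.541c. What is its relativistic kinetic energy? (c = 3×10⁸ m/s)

γ = 1/√(1 - 0.541²) = 1.18903
γ - 1 = 0.18903
KE = (γ-1)mc² = 0.18903 × 2.4 × (3×10⁸)² = 4.083×10¹⁶ J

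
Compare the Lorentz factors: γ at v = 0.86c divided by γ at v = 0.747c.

γ₁ = 1/√(1 - 0.86²) = 1.960
γ₂ = 1/√(1 - 0.747²) = 1.504
γ₁/γ₂ = 1.960/1.504 = 1.303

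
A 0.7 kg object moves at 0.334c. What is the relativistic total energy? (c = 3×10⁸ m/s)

γ = 1/√(1 - 0.334²) = 1.061
mc² = 0.7 × (3×10⁸)² = 6.300×10¹⁶ J
E = γmc² = 1.061 × 6.300×10¹⁶ = 6.684×10¹⁶ J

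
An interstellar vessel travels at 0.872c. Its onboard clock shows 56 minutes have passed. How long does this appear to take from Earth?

Proper time Δt₀ = 56 minutes
γ = 1/√(1 - 0.872²) = 2.043
Δt = γΔt₀ = 2.043 × 56 = 114.4 minutes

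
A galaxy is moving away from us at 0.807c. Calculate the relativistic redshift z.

β = 0.807
(1+β)/(1-β) = 1.807/0.193 = 9.363
√(9.363) = 3.060
z = 3.060 - 1 = 2.060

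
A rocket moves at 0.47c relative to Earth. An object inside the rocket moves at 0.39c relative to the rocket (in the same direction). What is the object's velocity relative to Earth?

u = (u' + v)/(1 + u'v/c²)
Numerator: 0.39 + 0.47 = 0.86
Denominator: 1 + 0.1833 = 1.1833
u = 0.86/1.1833 = 0.7268c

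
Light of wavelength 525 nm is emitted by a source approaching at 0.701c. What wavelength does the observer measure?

β = 0.701
Wavelength Doppler factor = √(0.299/1.701) = √(0.1758) = 0.4193
λ_obs = 525 × 0.4193 = 220.1 nm (blueshift)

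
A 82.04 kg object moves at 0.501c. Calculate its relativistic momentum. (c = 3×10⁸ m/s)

γ = 1/√(1 - 0.501²) = 1.1555
v = 0.501 × 3×10⁸ = 1.503×10⁸ m/s
p = γmv = 1.1555 × 82.04 × 1.503×10⁸ = 1.425×10¹⁰ kg·m/s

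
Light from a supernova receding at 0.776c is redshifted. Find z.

β = 0.776
(1+β)/(1-β) = 1.776/0.224 = 7.929
√(7.929) = 2.816
z = 2.816 - 1 = 1.816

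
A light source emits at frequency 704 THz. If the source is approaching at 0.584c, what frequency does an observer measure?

β = v/c = 0.584
(1+β)/(1-β) = 1.584/0.416 = 3.808
Doppler factor = √(3.808) = 1.951
f_obs = 704 × 1.951 = 1374 THz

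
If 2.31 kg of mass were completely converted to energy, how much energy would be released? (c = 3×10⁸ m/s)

Using E = mc²:
c² = (3×10⁸)² = 9×10¹⁶ m²/s²
E = 2.31 × 9×10¹⁶ = 2.079×10¹⁷ J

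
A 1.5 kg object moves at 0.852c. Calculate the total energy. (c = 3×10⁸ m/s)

γ = 1/√(1 - 0.852²) = 1.910
mc² = 1.5 × (3×10⁸)² = 1.350×10¹⁷ J
E = γmc² = 1.910 × 1.350×10¹⁷ = 2.579×10¹⁷ J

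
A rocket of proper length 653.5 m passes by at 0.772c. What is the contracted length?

Proper length L₀ = 653.5 m
γ = 1/√(1 - 0.772²) = 1.573
L = L₀/γ = 653.5/1.573 = 415.4 m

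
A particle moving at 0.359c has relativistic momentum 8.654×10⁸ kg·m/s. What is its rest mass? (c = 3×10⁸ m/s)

γ = 1/√(1 - 0.359²) = 1.0714
v = 0.359 × 3×10⁸ = 1.077×10⁸ m/s
m = p/(γv) = 8.654×10⁸/(1.0714 × 1.077×10⁸) = 7.500 kg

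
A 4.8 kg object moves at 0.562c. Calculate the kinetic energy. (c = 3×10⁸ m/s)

γ = 1/√(1 - 0.562²) = 1.20899
γ - 1 = 0.20899
KE = (γ-1)mc² = 0.20899 × 4.8 × (3×10⁸)² = 9.028×10¹⁶ J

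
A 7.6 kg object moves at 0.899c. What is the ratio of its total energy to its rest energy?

E = γmc², E₀ = mc²
E/E₀ = γ = 1/√(1 - 0.899²) = 2.283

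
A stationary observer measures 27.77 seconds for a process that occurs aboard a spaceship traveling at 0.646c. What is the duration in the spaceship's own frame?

Dilated time Δt = 27.77 seconds
γ = 1/√(1 - 0.646²) = 1.310
Δt₀ = Δt/γ = 27.77/1.310 = 21.20 seconds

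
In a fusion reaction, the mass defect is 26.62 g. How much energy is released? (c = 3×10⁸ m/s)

Convert mass defect: Δm = 26.62 g = 0.02662 kg
E = Δm·c² = 0.02662 × (3×10⁸)²
= 0.02662 × 9×10¹⁶ = 2.396×10¹⁵ J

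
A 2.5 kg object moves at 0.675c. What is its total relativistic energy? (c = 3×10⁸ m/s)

γ = 1/√(1 - 0.675²) = 1.35535
mc² = 2.5 × (3×10⁸)² = 2.250×10¹⁷ J
E = γmc² = 1.35535 × 2.250×10¹⁷ = 3.050×10¹⁷ J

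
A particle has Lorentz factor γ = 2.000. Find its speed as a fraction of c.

From γ = 1/√(1 - v²/c²):
1/γ² = 1/2.000² = 0.2500
v²/c² = 1 - 0.2500 = 0.7500
v/c = √(0.7500) = 0.8660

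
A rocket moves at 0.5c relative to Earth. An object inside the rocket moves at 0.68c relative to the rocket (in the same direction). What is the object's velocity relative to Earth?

u = (u' + v)/(1 + u'v/c²)
Numerator: 0.68 + 0.5 = 1.18
Denominator: 1 + 0.34 = 1.34
u = 1.18/1.34 = 0.8806c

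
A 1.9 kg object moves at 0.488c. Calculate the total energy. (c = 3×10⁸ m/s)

γ = 1/√(1 - 0.488²) = 1.1457
mc² = 1.9 × (3×10⁸)² = 1.710×10¹⁷ J
E = γmc² = 1.1457 × 1.710×10¹⁷ = 1.959×10¹⁷ J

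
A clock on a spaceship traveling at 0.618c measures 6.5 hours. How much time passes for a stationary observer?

Proper time Δt₀ = 6.5 hours
γ = 1/√(1 - 0.618²) = 1.272
Δt = γΔt₀ = 1.272 × 6.5 = 8.268 hours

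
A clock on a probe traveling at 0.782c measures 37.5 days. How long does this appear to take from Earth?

Proper time Δt₀ = 37.5 days
γ = 1/√(1 - 0.782²) = 1.6044
Δt = γΔt₀ = 1.6044 × 37.5 = 60.17 days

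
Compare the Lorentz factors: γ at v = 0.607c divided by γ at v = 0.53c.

γ₁ = 1/√(1 - 0.607²) = 1.258
γ₂ = 1/√(1 - 0.53²) = 1.179
γ₁/γ₂ = 1.258/1.179 = 1.067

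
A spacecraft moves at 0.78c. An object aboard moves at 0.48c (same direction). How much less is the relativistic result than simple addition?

Classical: u' + v = 0.48 + 0.78 = 1.26c
Relativistic: u = (0.48 + 0.78)/(1 + 0.3744) = 1.26/1.3744 = 0.9168c
Difference: 1.26 - 0.9168 = 0.3432c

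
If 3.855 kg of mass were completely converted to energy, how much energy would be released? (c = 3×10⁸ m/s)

Using E = mc²:
c² = (3×10⁸)² = 9×10¹⁶ m²/s²
E = 3.855 × 9×10¹⁶ = 3.470×10¹⁷ J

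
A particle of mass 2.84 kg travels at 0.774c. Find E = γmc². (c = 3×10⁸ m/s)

γ = 1/√(1 - 0.774²) = 1.5793
mc² = 2.84 × (3×10⁸)² = 2.556×10¹⁷ J
E = γmc² = 1.5793 × 2.556×10¹⁷ = 4.037×10¹⁷ J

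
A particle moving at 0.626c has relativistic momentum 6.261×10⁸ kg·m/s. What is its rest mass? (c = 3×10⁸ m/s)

γ = 1/√(1 - 0.626²) = 1.2823
v = 0.626 × 3×10⁸ = 1.878×10⁸ m/s
m = p/(γv) = 6.261×10⁸/(1.2823 × 1.878×10⁸) = 2.600 kg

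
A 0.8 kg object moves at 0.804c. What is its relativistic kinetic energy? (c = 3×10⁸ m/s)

γ = 1/√(1 - 0.804²) = 1.6817
γ - 1 = 0.6817
KE = (γ-1)mc² = 0.6817 × 0.8 × (3×10⁸)² = 4.908×10¹⁶ J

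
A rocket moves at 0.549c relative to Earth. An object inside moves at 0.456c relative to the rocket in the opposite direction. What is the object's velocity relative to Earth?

Object's velocity in rocket frame is u' = -0.456c
u = (u' + v)/(1 + u'v/c²) = (v - 0.456)/(1 - 0.456·v/c²)
Numerator: 0.549 - 0.456 = 0.093
Denominator: 1 - 0.250344 = 0.749656
u = 0.093/0.749656 = 0.1241c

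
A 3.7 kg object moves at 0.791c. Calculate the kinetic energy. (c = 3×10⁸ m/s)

γ = 1/√(1 - 0.791²) = 1.6345
γ - 1 = 0.6345
KE = (γ-1)mc² = 0.6345 × 3.7 × (3×10⁸)² = 2.113×10¹⁷ J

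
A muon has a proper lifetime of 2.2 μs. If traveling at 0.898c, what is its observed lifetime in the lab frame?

Proper lifetime τ₀ = 2.2 μs
γ = 1/√(1 - 0.898²) = 2.2728
τ = γτ₀ = 2.2728 × 2.2 μs = 5.000 μs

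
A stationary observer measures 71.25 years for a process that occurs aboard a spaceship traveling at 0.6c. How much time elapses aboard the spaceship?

Dilated time Δt = 71.25 years
γ = 1/√(1 - 0.6²) = 1.250
Δt₀ = Δt/γ = 71.25/1.250 = 57.00 years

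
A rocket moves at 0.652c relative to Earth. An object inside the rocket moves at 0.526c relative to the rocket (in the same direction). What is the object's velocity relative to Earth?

u = (u' + v)/(1 + u'v/c²)
Numerator: 0.526 + 0.652 = 1.178
Denominator: 1 + 0.342952 = 1.342952
u = 1.178/1.342952 = 0.8772c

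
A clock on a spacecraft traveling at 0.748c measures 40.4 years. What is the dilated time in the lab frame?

Proper time Δt₀ = 40.4 years
γ = 1/√(1 - 0.748²) = 1.5067
Δt = γΔt₀ = 1.5067 × 40.4 = 60.87 years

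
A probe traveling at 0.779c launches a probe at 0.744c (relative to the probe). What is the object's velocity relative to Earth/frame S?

u = (u' + v)/(1 + u'v/c²)
Numerator: 0.744 + 0.779 = 1.523
Denominator: 1 + 0.579576 = 1.579576
u = 1.523/1.579576 = 0.9642c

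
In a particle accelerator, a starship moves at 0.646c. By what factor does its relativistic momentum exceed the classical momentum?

p_rel = γmv, p_class = mv
Ratio = γ = 1/√(1 - 0.646²)
= 1/√(0.582684) = 1.310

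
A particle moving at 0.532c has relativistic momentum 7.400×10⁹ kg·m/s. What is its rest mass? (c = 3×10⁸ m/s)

γ = 1/√(1 - 0.532²) = 1.181
v = 0.532 × 3×10⁸ = 1.596×10⁸ m/s
m = p/(γv) = 7.400×10⁹/(1.181 × 1.596×10⁸) = 39.26 kg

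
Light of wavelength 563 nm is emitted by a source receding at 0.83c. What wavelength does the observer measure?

β = 0.83
Wavelength Doppler factor = √(1.83/0.17) = √(10.765) = 3.281
λ_obs = 563 × 3.281 = 1847 nm (redshift)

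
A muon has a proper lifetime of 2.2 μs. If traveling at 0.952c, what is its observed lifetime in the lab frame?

Proper lifetime τ₀ = 2.2 μs
γ = 1/√(1 - 0.952²) = 3.267
τ = γτ₀ = 3.267 × 2.2 μs = 7.187 μs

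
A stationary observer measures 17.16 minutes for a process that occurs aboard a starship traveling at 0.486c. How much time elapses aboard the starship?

Dilated time Δt = 17.16 minutes
γ = 1/√(1 - 0.486²) = 1.144
Δt₀ = Δt/γ = 17.16/1.144 = 15.00 minutes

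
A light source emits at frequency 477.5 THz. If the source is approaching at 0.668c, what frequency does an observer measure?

β = v/c = 0.668
(1+β)/(1-β) = 1.668/0.332 = 5.024
Doppler factor = √(5.024) = 2.241
f_obs = 477.5 × 2.241 = 1070 THz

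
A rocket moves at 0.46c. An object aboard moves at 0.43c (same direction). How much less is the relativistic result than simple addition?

Classical: u' + v = 0.43 + 0.46 = 0.89c
Relativistic: u = (0.43 + 0.46)/(1 + 0.1978) = 0.89/1.1978 = 0.7430c
Difference: 0.89 - 0.7430 = 0.1470c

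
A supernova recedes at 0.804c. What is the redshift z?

β = 0.804
(1+β)/(1-β) = 1.804/0.196 = 9.204
√(9.204) = 3.034
z = 3.034 - 1 = 2.034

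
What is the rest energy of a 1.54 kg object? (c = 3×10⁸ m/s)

c² = (3×10⁸)² = 9.000×10¹⁶ m²/s²
E₀ = mc² = 1.54 × 9.000×10¹⁶ = 1.386×10¹⁷ J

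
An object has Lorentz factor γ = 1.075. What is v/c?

From γ = 1/√(1 - v²/c²):
1/γ² = 1/1.075² = 0.8653
v²/c² = 1 - 0.8653 = 0.1347
v/c = √(0.1347) = 0.3670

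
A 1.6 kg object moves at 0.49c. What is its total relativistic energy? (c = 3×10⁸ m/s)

γ = 1/√(1 - 0.49²) = 1.147
mc² = 1.6 × (3×10⁸)² = 1.440×10¹⁷ J
E = γmc² = 1.147 × 1.440×10¹⁷ = 1.652×10¹⁷ J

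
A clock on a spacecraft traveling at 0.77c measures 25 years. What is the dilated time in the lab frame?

Proper time Δt₀ = 25 years
γ = 1/√(1 - 0.77²) = 1.567
Δt = γΔt₀ = 1.567 × 25 = 39.18 years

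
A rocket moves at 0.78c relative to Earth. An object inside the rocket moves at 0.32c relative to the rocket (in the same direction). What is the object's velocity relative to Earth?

u = (u' + v)/(1 + u'v/c²)
Numerator: 0.32 + 0.78 = 1.1
Denominator: 1 + 0.2496 = 1.2496
u = 1.1/1.2496 = 0.8803c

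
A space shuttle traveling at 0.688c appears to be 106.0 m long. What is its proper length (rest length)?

Contracted length L = 106.0 m
γ = 1/√(1 - 0.688²) = 1.378
L₀ = γL = 1.378 × 106.0 = 146.1 m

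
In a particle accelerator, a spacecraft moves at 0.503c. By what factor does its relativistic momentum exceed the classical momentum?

p_rel = γmv, p_class = mv
Ratio = γ = 1/√(1 - 0.503²)
= 1/√(0.746991) = 1.157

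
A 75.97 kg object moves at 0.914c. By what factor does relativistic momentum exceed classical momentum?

p_rel = γmv, p_class = mv
Ratio = γ = 1/√(1 - 0.914²) = 2.465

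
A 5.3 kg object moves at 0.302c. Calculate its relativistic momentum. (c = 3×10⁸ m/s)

γ = 1/√(1 - 0.302²) = 1.049
v = 0.302 × 3×10⁸ = 9.060×10⁷ m/s
p = γmv = 1.049 × 5.3 × 9.060×10⁷ = 5.037×10⁸ kg·m/s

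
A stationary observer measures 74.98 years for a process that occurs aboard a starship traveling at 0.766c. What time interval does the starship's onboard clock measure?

Dilated time Δt = 74.98 years
γ = 1/√(1 - 0.766²) = 1.5556
Δt₀ = Δt/γ = 74.98/1.5556 = 48.20 years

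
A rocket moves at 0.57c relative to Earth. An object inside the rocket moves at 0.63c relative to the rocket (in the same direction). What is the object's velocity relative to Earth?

u = (u' + v)/(1 + u'v/c²)
Numerator: 0.63 + 0.57 = 1.2
Denominator: 1 + 0.3591 = 1.3591
u = 1.2/1.3591 = 0.8829c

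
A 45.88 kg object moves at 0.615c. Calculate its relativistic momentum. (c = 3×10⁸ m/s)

γ = 1/√(1 - 0.615²) = 1.2682
v = 0.615 × 3×10⁸ = 1.845×10⁸ m/s
p = γmv = 1.2682 × 45.88 × 1.845×10⁸ = 1.074×10¹⁰ kg·m/s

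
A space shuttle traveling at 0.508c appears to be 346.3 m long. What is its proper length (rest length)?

Contracted length L = 346.3 m
γ = 1/√(1 - 0.508²) = 1.16096
L₀ = γL = 1.16096 × 346.3 = 402.0 m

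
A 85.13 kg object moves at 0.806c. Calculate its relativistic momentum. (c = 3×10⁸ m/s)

γ = 1/√(1 - 0.806²) = 1.6894
v = 0.806 × 3×10⁸ = 2.418×10⁸ m/s
p = γmv = 1.6894 × 85.13 × 2.418×10⁸ = 3.478×10¹⁰ kg·m/s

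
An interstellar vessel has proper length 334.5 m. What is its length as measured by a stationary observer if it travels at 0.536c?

Proper length L₀ = 334.5 m
γ = 1/√(1 - 0.536²) = 1.1845
L = L₀/γ = 334.5/1.1845 = 282.4 m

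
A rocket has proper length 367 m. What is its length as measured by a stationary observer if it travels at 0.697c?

Proper length L₀ = 367 m
γ = 1/√(1 - 0.697²) = 1.3946
L = L₀/γ = 367/1.3946 = 263.2 m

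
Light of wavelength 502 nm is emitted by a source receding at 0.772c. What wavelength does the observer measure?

β = 0.772
Wavelength Doppler factor = √(1.772/0.228) = √(7.772) = 2.7878
λ_obs = 502 × 2.7878 = 1399 nm (redshift)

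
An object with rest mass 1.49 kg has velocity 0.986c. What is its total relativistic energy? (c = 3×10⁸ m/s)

γ = 1/√(1 - 0.986²) = 5.997
mc² = 1.49 × (3×10⁸)² = 1.341×10¹⁷ J
E = γmc² = 5.997 × 1.341×10¹⁷ = 8.042×10¹⁷ J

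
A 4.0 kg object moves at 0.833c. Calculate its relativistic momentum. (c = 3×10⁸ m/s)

γ = 1/√(1 - 0.833²) = 1.8074
v = 0.833 × 3×10⁸ = 2.499×10⁸ m/s
p = γmv = 1.8074 × 4.0 × 2.499×10⁸ = 1.807×10⁹ kg·m/s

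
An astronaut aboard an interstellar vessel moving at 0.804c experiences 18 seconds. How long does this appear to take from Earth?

Proper time Δt₀ = 18 seconds
γ = 1/√(1 - 0.804²) = 1.6817
Δt = γΔt₀ = 1.6817 × 18 = 30.27 seconds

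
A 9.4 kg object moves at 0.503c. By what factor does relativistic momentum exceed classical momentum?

p_rel = γmv, p_class = mv
Ratio = γ = 1/√(1 - 0.503²) = 1.157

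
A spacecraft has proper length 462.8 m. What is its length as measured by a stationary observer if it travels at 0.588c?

Proper length L₀ = 462.8 m
γ = 1/√(1 - 0.588²) = 1.2363
L = L₀/γ = 462.8/1.2363 = 374.3 m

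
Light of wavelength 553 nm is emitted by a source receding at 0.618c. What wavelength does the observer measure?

β = 0.618
Wavelength Doppler factor = √(1.618/0.382) = √(4.236) = 2.058
λ_obs = 553 × 2.058 = 1138 nm (redshift)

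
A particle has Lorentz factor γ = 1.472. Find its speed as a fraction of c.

From γ = 1/√(1 - v²/c²):
1/γ² = 1/1.472² = 0.4615
v²/c² = 1 - 0.4615 = 0.5385
v/c = √(0.5385) = 0.7338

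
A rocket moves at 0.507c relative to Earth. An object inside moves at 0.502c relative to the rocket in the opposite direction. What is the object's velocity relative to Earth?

Object's velocity in rocket frame is u' = -0.502c
u = (u' + v)/(1 + u'v/c²) = (v - 0.502)/(1 - 0.502·v/c²)
Numerator: 0.507 - 0.502 = 0.005
Denominator: 1 - 0.254514 = 0.745486
u = 0.005/0.745486 = 0.006707c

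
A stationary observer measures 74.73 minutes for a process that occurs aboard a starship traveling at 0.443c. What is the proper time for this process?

Dilated time Δt = 74.73 minutes
γ = 1/√(1 - 0.443²) = 1.1154
Δt₀ = Δt/γ = 74.73/1.1154 = 67.00 minutes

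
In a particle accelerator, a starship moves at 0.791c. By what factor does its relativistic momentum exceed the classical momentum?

p_rel = γmv, p_class = mv
Ratio = γ = 1/√(1 - 0.791²)
= 1/√(0.374319) = 1.634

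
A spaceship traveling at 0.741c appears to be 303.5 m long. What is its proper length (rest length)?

Contracted length L = 303.5 m
γ = 1/√(1 - 0.741²) = 1.4892
L₀ = γL = 1.4892 × 303.5 = 452.0 m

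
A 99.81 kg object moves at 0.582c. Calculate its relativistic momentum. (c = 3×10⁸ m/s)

γ = 1/√(1 - 0.582²) = 1.230
v = 0.582 × 3×10⁸ = 1.746×10⁸ m/s
p = γmv = 1.230 × 99.81 × 1.746×10⁸ = 2.143×10¹⁰ kg·m/s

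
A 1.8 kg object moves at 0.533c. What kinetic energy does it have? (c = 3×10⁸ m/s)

γ = 1/√(1 - 0.533²) = 1.18187
γ - 1 = 0.18187
KE = (γ-1)mc² = 0.18187 × 1.8 × (3×10⁸)² = 2.946×10¹⁶ J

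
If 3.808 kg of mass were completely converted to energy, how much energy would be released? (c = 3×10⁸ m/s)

Using E = mc²:
c² = (3×10⁸)² = 9×10¹⁶ m²/s²
E = 3.808 × 9×10¹⁶ = 3.427×10¹⁷ J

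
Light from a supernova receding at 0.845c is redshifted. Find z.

β = 0.845
(1+β)/(1-β) = 1.845/0.155 = 11.90
√(11.90) = 3.450
z = 3.450 - 1 = 2.450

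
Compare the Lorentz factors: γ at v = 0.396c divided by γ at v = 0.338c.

γ₁ = 1/√(1 - 0.396²) = 1.0890
γ₂ = 1/√(1 - 0.338²) = 1.0625
γ₁/γ₂ = 1.0890/1.0625 = 1.025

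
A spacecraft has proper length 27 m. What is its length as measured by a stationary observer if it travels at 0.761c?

Proper length L₀ = 27 m
γ = 1/√(1 - 0.761²) = 1.541
L = L₀/γ = 27/1.541 = 17.52 m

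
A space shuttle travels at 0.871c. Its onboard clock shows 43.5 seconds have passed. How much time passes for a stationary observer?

Proper time Δt₀ = 43.5 seconds
γ = 1/√(1 - 0.871²) = 2.0355
Δt = γΔt₀ = 2.0355 × 43.5 = 88.54 seconds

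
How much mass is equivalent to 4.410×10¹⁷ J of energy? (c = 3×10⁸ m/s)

From E = mc², we get m = E/c²
c² = (3×10⁸)² = 9×10¹⁶ m²/s²
m = 4.410×10¹⁷ / 9×10¹⁶ = 4.900 kg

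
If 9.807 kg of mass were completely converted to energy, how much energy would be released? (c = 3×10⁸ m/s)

Using E = mc²:
c² = (3×10⁸)² = 9×10¹⁶ m²/s²
E = 9.807 × 9×10¹⁶ = 8.826×10¹⁷ J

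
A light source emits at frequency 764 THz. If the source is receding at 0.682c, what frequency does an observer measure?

β = v/c = 0.682
(1-β)/(1+β) = 0.318/1.682 = 0.18906
Doppler factor = √(0.18906) = 0.4348
f_obs = 764 × 0.4348 = 332.2 THz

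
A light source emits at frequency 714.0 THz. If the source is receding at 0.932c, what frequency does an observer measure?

β = v/c = 0.932
(1-β)/(1+β) = 0.068/1.932 = 0.035197
Doppler factor = √(0.035197) = 0.18761
f_obs = 714.0 × 0.18761 = 134.0 THz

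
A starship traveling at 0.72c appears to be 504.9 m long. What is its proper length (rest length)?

Contracted length L = 504.9 m
γ = 1/√(1 - 0.72²) = 1.440976
L₀ = γL = 1.440976 × 504.9 = 727.5 m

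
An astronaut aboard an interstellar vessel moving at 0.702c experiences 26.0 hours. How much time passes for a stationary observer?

Proper time Δt₀ = 26.0 hours
γ = 1/√(1 - 0.702²) = 1.4041
Δt = γΔt₀ = 1.4041 × 26.0 = 36.51 hours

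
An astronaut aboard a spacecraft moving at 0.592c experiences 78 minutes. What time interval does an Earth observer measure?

Proper time Δt₀ = 78 minutes
γ = 1/√(1 - 0.592²) = 1.2408
Δt = γΔt₀ = 1.2408 × 78 = 96.78 minutes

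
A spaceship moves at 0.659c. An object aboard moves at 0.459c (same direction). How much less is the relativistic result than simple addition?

Classical: u' + v = 0.459 + 0.659 = 1.118c
Relativistic: u = (0.459 + 0.659)/(1 + 0.302481) = 1.118/1.302481 = 0.8584c
Difference: 1.118 - 0.8584 = 0.2596c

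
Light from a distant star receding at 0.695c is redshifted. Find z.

β = 0.695
(1+β)/(1-β) = 1.695/0.305 = 5.557
√(5.557) = 2.357
z = 2.357 - 1 = 1.357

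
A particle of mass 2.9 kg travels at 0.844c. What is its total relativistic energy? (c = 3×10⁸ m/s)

γ = 1/√(1 - 0.844²) = 1.8645
mc² = 2.9 × (3×10⁸)² = 2.610×10¹⁷ J
E = γmc² = 1.8645 × 2.610×10¹⁷ = 4.866×10¹⁷ J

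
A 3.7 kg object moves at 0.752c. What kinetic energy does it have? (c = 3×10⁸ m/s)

γ = 1/√(1 - 0.752²) = 1.5171
γ - 1 = 0.5171
KE = (γ-1)mc² = 0.5171 × 3.7 × (3×10⁸)² = 1.722×10¹⁷ J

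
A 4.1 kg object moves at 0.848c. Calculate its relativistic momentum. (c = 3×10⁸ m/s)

γ = 1/√(1 - 0.848²) = 1.887
v = 0.848 × 3×10⁸ = 2.544×10⁸ m/s
p = γmv = 1.887 × 4.1 × 2.544×10⁸ = 1.968×10⁹ kg·m/s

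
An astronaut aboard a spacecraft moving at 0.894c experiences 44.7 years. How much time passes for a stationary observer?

Proper time Δt₀ = 44.7 years
γ = 1/√(1 - 0.894²) = 2.2318
Δt = γΔt₀ = 2.2318 × 44.7 = 99.76 years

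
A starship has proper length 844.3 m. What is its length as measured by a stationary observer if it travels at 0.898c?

Proper length L₀ = 844.3 m
γ = 1/√(1 - 0.898²) = 2.2728
L = L₀/γ = 844.3/2.2728 = 371.5 m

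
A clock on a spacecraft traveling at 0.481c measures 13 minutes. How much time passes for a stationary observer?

Proper time Δt₀ = 13 minutes
γ = 1/√(1 - 0.481²) = 1.141
Δt = γΔt₀ = 1.141 × 13 = 14.83 minutes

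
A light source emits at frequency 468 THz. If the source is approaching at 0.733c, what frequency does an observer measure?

β = v/c = 0.733
(1+β)/(1-β) = 1.733/0.267 = 6.491
Doppler factor = √(6.491) = 2.548
f_obs = 468 × 2.548 = 1192 THz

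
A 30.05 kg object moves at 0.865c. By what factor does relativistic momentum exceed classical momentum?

p_rel = γmv, p_class = mv
Ratio = γ = 1/√(1 - 0.865²) = 1.993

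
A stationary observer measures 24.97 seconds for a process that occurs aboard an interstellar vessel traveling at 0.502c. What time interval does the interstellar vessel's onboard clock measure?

Dilated time Δt = 24.97 seconds
γ = 1/√(1 - 0.502²) = 1.156
Δt₀ = Δt/γ = 24.97/1.156 = 21.60 seconds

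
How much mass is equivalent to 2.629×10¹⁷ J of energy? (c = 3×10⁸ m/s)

From E = mc², we get m = E/c²
c² = (3×10⁸)² = 9×10¹⁶ m²/s²
m = 2.629×10¹⁷ / 9×10¹⁶ = 2.921 kg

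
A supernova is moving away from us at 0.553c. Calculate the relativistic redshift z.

β = 0.553
(1+β)/(1-β) = 1.553/0.447 = 3.474
√(3.474) = 1.8639
z = 1.8639 - 1 = 0.8639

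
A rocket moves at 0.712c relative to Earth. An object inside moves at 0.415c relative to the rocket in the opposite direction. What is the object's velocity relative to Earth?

Object's velocity in rocket frame is u' = -0.415c
u = (u' + v)/(1 + u'v/c²) = (v - 0.415)/(1 - 0.415·v/c²)
Numerator: 0.712 - 0.415 = 0.297
Denominator: 1 - 0.29548 = 0.70452
u = 0.297/0.70452 = 0.4216c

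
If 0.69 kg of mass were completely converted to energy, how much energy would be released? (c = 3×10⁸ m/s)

Using E = mc²:
c² = (3×10⁸)² = 9×10¹⁶ m²/s²
E = 0.69 × 9×10¹⁶ = 6.210×10¹⁶ J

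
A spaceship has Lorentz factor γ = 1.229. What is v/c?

From γ = 1/√(1 - v²/c²):
1/γ² = 1/1.229² = 0.6621
v²/c² = 1 - 0.6621 = 0.3379
v/c = √(0.3379) = 0.5813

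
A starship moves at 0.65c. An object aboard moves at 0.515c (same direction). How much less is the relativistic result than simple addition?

Classical: u' + v = 0.515 + 0.65 = 1.165c
Relativistic: u = (0.515 + 0.65)/(1 + 0.33475) = 1.165/1.33475 = 0.8728c
Difference: 1.165 - 0.8728 = 0.2922c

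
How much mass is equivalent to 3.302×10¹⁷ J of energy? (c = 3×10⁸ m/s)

From E = mc², we get m = E/c²
c² = (3×10⁸)² = 9×10¹⁶ m²/s²
m = 3.302×10¹⁷ / 9×10¹⁶ = 3.669 kg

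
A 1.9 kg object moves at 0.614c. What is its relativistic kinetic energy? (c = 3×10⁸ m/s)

γ = 1/√(1 - 0.614²) = 1.26694
γ - 1 = 0.26694
KE = (γ-1)mc² = 0.26694 × 1.9 × (3×10⁸)² = 4.565×10¹⁶ J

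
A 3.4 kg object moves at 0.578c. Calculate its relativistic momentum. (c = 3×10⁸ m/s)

γ = 1/√(1 - 0.578²) = 1.22543
v = 0.578 × 3×10⁸ = 1.734×10⁸ m/s
p = γmv = 1.22543 × 3.4 × 1.734×10⁸ = 7.225×10⁸ kg·m/s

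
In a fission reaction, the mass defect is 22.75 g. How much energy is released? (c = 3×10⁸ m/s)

Convert mass defect: Δm = 22.75 g = 0.02275 kg
E = Δm·c² = 0.02275 × (3×10⁸)²
= 0.02275 × 9×10¹⁶ = 2.048×10¹⁵ J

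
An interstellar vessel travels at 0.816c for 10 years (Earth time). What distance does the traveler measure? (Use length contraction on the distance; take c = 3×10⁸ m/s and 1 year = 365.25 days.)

Earth distance: d = v × t = 0.816c × 10 yr = 7.7253×10¹⁶ m
γ = 1.7299
d' = d/γ = 7.7253×10¹⁶/1.7299 = 4.466×10¹⁶ m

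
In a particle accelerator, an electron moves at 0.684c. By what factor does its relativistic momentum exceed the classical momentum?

p_rel = γmv, p_class = mv
Ratio = γ = 1/√(1 - 0.684²)
= 1/√(0.532144) = 1.371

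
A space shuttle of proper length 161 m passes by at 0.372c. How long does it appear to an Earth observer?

Proper length L₀ = 161 m
γ = 1/√(1 - 0.372²) = 1.0773
L = L₀/γ = 161/1.0773 = 149.4 m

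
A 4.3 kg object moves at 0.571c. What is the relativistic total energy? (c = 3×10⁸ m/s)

γ = 1/√(1 - 0.571²) = 1.218
mc² = 4.3 × (3×10⁸)² = 3.870×10¹⁷ J
E = γmc² = 1.218 × 3.870×10¹⁷ = 4.714×10¹⁷ J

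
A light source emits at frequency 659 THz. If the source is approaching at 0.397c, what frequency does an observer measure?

β = v/c = 0.397
(1+β)/(1-β) = 1.397/0.603 = 2.317
Doppler factor = √(2.317) = 1.522
f_obs = 659 × 1.522 = 1003 THz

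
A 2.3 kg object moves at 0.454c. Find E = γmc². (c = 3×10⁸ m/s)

γ = 1/√(1 - 0.454²) = 1.122
mc² = 2.3 × (3×10⁸)² = 2.070×10¹⁷ J
E = γmc² = 1.122 × 2.070×10¹⁷ = 2.323×10¹⁷ J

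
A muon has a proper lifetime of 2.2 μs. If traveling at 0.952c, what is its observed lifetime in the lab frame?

Proper lifetime τ₀ = 2.2 μs
γ = 1/√(1 - 0.952²) = 3.267
τ = γτ₀ = 3.267 × 2.2 μs = 7.187 μs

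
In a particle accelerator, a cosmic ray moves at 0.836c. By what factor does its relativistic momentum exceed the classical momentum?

p_rel = γmv, p_class = mv
Ratio = γ = 1/√(1 - 0.836²)
= 1/√(0.301104) = 1.822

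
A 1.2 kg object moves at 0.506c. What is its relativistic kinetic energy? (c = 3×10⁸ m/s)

γ = 1/√(1 - 0.506²) = 1.15938
γ - 1 = 0.15938
KE = (γ-1)mc² = 0.15938 × 1.2 × (3×10⁸)² = 1.721×10¹⁶ J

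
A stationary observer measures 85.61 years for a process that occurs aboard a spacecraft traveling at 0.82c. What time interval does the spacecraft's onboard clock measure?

Dilated time Δt = 85.61 years
γ = 1/√(1 - 0.82²) = 1.747
Δt₀ = Δt/γ = 85.61/1.747 = 49.00 years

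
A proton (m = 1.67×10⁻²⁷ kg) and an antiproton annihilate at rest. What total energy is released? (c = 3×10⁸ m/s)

Both particles have the same rest mass, so total mass = 2m
E = 2m·c² = 2 × 1.67×10⁻²⁷ × (3×10⁸)²
= 2 × 1.67×10⁻²⁷ × 9×10¹⁶
= 3.006×10⁻¹⁰ J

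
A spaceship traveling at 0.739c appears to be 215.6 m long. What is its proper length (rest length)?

Contracted length L = 215.6 m
γ = 1/√(1 - 0.739²) = 1.484
L₀ = γL = 1.484 × 215.6 = 320.0 m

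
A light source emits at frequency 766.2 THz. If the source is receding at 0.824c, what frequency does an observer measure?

β = v/c = 0.824
(1-β)/(1+β) = 0.176/1.824 = 0.09649
Doppler factor = √(0.09649) = 0.3106
f_obs = 766.2 × 0.3106 = 238.0 THz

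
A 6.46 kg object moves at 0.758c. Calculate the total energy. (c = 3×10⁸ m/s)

γ = 1/√(1 - 0.758²) = 1.53314
mc² = 6.46 × (3×10⁸)² = 5.814×10¹⁷ J
E = γmc² = 1.53314 × 5.814×10¹⁷ = 8.914×10¹⁷ J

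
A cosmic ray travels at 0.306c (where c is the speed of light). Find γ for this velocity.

v/c = 0.306, so (v/c)² = 0.093636
1 - (v/c)² = 0.906364
γ = 1/√(0.906364) = 1.050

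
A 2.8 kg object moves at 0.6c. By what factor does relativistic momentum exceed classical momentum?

p_rel = γmv, p_class = mv
Ratio = γ = 1/√(1 - 0.6²) = 1.250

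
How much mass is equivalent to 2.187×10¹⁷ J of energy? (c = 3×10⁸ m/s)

From E = mc², we get m = E/c²
c² = (3×10⁸)² = 9×10¹⁶ m²/s²
m = 2.187×10¹⁷ / 9×10¹⁶ = 2.430 kg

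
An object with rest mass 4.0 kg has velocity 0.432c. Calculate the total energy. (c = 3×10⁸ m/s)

γ = 1/√(1 - 0.432²) = 1.109
mc² = 4.0 × (3×10⁸)² = 3.600×10¹⁷ J
E = γmc² = 1.109 × 3.600×10¹⁷ = 3.992×10¹⁷ J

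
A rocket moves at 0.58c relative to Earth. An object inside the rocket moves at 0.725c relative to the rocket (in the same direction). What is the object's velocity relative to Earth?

u = (u' + v)/(1 + u'v/c²)
Numerator: 0.725 + 0.58 = 1.305
Denominator: 1 + 0.4205 = 1.4205
u = 1.305/1.4205 = 0.9187c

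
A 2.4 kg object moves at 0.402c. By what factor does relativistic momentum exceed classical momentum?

p_rel = γmv, p_class = mv
Ratio = γ = 1/√(1 - 0.402²) = 1.092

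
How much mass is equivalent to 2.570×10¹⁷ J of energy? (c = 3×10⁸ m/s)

From E = mc², we get m = E/c²
c² = (3×10⁸)² = 9×10¹⁶ m²/s²
m = 2.570×10¹⁷ / 9×10¹⁶ = 2.856 kg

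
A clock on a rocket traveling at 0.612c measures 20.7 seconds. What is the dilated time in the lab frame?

Proper time Δt₀ = 20.7 seconds
γ = 1/√(1 - 0.612²) = 1.2644
Δt = γΔt₀ = 1.2644 × 20.7 = 26.17 seconds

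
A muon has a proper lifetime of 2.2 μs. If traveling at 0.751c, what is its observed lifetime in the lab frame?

Proper lifetime τ₀ = 2.2 μs
γ = 1/√(1 - 0.751²) = 1.5145
τ = γτ₀ = 1.5145 × 2.2 μs = 3.332 μs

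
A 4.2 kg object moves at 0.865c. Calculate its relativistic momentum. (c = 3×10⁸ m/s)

γ = 1/√(1 - 0.865²) = 1.993
v = 0.865 × 3×10⁸ = 2.595×10⁸ m/s
p = γmv = 1.993 × 4.2 × 2.595×10⁸ = 2.172×10⁹ kg·m/s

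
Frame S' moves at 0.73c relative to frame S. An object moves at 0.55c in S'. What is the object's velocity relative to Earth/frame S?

u = (u' + v)/(1 + u'v/c²)
Numerator: 0.55 + 0.73 = 1.28
Denominator: 1 + 0.4015 = 1.4015
u = 1.28/1.4015 = 0.9133c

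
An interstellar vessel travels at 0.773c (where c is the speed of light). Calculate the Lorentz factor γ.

v/c = 0.773, so (v/c)² = 0.597529
1 - (v/c)² = 0.402471
γ = 1/√(0.402471) = 1.576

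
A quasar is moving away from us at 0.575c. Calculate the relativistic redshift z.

β = 0.575
(1+β)/(1-β) = 1.575/0.425 = 3.706
√(3.706) = 1.9251
z = 1.9251 - 1 = 0.9251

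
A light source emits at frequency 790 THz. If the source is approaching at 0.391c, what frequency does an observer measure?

β = v/c = 0.391
(1+β)/(1-β) = 1.391/0.609 = 2.284
Doppler factor = √(2.284) = 1.511
f_obs = 790 × 1.511 = 1194 THz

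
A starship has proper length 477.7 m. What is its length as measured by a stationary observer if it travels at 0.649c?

Proper length L₀ = 477.7 m
γ = 1/√(1 - 0.649²) = 1.3144
L = L₀/γ = 477.7/1.3144 = 363.4 m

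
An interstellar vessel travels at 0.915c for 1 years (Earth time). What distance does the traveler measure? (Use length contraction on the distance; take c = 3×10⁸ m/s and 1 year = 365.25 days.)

Earth distance: d = v × t = 0.915c × 1 yr = 8.663×10¹⁵ m
γ = 2.479
d' = d/γ = 8.663×10¹⁵/2.479 = 3.495×10¹⁵ m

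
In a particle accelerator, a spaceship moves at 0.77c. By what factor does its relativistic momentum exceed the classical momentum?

p_rel = γmv, p_class = mv
Ratio = γ = 1/√(1 - 0.77²)
= 1/√(0.4071) = 1.567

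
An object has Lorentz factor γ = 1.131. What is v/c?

From γ = 1/√(1 - v²/c²):
1/γ² = 1/1.131² = 0.78176
v²/c² = 1 - 0.78176 = 0.21824
v/c = √(0.21824) = 0.4672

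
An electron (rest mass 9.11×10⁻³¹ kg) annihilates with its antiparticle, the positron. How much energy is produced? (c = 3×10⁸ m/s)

Both particles have the same rest mass, so total mass = 2m
E = 2m·c² = 2 × 9.11×10⁻³¹ × (3×10⁸)²
= 2 × 9.11×10⁻³¹ × 9×10¹⁶
= 1.640×10⁻¹³ J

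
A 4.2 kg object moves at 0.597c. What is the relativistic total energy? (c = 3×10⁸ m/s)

γ = 1/√(1 - 0.597²) = 1.2465
mc² = 4.2 × (3×10⁸)² = 3.780×10¹⁷ J
E = γmc² = 1.2465 × 3.780×10¹⁷ = 4.712×10¹⁷ J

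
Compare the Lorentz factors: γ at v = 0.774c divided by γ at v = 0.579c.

γ₁ = 1/√(1 - 0.774²) = 1.5793
γ₂ = 1/√(1 - 0.579²) = 1.2265
γ₁/γ₂ = 1.5793/1.2265 = 1.288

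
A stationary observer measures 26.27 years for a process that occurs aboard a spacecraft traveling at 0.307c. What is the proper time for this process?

Dilated time Δt = 26.27 years
γ = 1/√(1 - 0.307²) = 1.051
Δt₀ = Δt/γ = 26.27/1.051 = 25.00 years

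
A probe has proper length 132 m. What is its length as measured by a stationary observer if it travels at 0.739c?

Proper length L₀ = 132 m
γ = 1/√(1 - 0.739²) = 1.4843
L = L₀/γ = 132/1.4843 = 88.93 m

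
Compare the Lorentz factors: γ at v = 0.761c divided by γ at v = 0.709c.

γ₁ = 1/√(1 - 0.761²) = 1.541
γ₂ = 1/√(1 - 0.709²) = 1.418
γ₁/γ₂ = 1.541/1.418 = 1.087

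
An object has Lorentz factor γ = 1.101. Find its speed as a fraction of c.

From γ = 1/√(1 - v²/c²):
1/γ² = 1/1.101² = 0.8249
v²/c² = 1 - 0.8249 = 0.1751
v/c = √(0.1751) = 0.4184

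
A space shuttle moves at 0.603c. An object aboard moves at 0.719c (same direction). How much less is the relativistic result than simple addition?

Classical: u' + v = 0.719 + 0.603 = 1.322c
Relativistic: u = (0.719 + 0.603)/(1 + 0.433557) = 1.322/1.433557 = 0.9222c
Difference: 1.322 - 0.9222 = 0.3998c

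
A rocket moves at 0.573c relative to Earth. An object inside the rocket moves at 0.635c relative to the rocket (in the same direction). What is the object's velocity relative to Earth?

u = (u' + v)/(1 + u'v/c²)
Numerator: 0.635 + 0.573 = 1.208
Denominator: 1 + 0.363855 = 1.363855
u = 1.208/1.363855 = 0.8857c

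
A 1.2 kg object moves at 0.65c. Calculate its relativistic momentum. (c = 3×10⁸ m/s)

γ = 1/√(1 - 0.65²) = 1.316
v = 0.65 × 3×10⁸ = 1.950×10⁸ m/s
p = γmv = 1.316 × 1.2 × 1.950×10⁸ = 3.079×10⁸ kg·m/s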